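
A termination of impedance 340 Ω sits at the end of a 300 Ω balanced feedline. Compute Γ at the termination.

Γ = 0.0625

Γ = (Z_L − Z_0)/(Z_L + Z_0) = (340 − 300)/(340 + 300) = 40/640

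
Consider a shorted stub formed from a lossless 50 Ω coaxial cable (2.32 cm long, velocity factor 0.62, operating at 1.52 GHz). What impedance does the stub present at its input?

Z_in ≈ +j125 Ω

λ = v/f = 0.62·c / 1.52 GHz = 0.122 m
βl = 2π·l/λ = 2π × 0.19 = 68.3°
tan(βl) = 2.51
For a shorted stub, Z_in = jZ_0·tan(βl)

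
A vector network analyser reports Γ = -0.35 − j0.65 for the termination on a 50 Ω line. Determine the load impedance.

Z_L = Z_0·(1 + Γ)/(1 − Γ) = 50·(0.65 − j0.65)/(1.35 + j0.65)

Z_L ≈ 10.1 − j29 Ω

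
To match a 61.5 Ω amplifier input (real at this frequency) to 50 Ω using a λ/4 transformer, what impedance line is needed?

Z_qwt ≈ 55.5 Ω

Z_qwt = √(Z_0·R_L) = √(50 × 61.5) = √3075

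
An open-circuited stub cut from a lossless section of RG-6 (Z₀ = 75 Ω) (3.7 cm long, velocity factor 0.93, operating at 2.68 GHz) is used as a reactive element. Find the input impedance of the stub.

λ = v/f = 0.93·c / 2.68 GHz = 0.104 m
βl = 2π·l/λ = 2π × 0.355 = 128°
tan(βl) = -1.28
For an open-circuited stub, Z_in = −jZ_0·cot(βl) = −jZ_0/tan(βl)

Z_in ≈ +j58.5 Ω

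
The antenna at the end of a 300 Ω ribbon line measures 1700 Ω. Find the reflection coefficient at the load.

Γ = 0.7

Γ = (Z_L − Z_0)/(Z_L + Z_0) = (1700 − 300)/(1700 + 300) = 1400/2000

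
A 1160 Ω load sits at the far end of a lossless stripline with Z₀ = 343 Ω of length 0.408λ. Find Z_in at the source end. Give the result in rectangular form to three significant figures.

Z_in ≈ 282 + j398 Ω

βl = 2π × 0.408 = 147°
tan(βl) = tan(147°) = -0.652
Z_in = Z_0·(Z_L + jZ_0·tanβl)/(Z_0 + jZ_L·tanβl)
     = 343·(1160 − j224)/(343 − j757)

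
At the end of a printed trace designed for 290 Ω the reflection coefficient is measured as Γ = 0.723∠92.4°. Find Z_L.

Z_L = Z_0·(1 + Γ)/(1 − Γ) = 290·(0.97 + j0.722)/(1.03 − j0.722)

Z_L ≈ 87.4 + j265 Ω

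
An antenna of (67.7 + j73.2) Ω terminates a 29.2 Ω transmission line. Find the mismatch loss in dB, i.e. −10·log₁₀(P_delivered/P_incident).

mismatch loss ≈ 2.71 dB

Γ = (38.5 + j73.2)/(96.9 + j73.2), |Γ| = 0.681
|Γ|² = 0.464, so P_del/P_inc = 1 − |Γ|² = 0.536
ML = −10·log₁₀(1 − |Γ|²)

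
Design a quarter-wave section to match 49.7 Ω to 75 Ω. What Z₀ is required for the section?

Z_qwt = √(Z_0·R_L) = √(75 × 49.7) = √3728

Z_qwt ≈ 61.1 Ω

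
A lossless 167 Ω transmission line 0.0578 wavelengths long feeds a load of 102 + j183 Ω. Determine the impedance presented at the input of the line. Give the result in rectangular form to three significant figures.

Z_in ≈ 296 + j305 Ω

βl = 2π × 0.0578 = 20.8°
tan(βl) = tan(20.8°) = 0.38
Z_in = Z_0·(Z_L + jZ_0·tanβl)/(Z_0 + jZ_L·tanβl)
     = 167·(102 + j246)/(97.5 + j38.8)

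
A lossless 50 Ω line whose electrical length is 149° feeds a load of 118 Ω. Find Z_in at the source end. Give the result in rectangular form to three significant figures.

Z_in ≈ 53.3 + j45.6 Ω

tan(βl) = tan(149°) = -0.601
Z_in = Z_0·(Z_L + jZ_0·tanβl)/(Z_0 + jZ_L·tanβl)
     = 50·(118 − j30)/(50 − j70.9)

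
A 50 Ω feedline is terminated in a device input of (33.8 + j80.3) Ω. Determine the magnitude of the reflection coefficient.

Γ = (Z_L − Z_0)/(Z_L + Z_0) = (-16.2 + j80.3)/(83.8 + j80.3)
|Γ| = 81.9/116

|Γ| ≈ 0.706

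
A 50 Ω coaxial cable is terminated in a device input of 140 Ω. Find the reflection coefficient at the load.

Γ = 0.474

Γ = (Z_L − Z_0)/(Z_L + Z_0) = (140 − 50)/(140 + 50) = 90/190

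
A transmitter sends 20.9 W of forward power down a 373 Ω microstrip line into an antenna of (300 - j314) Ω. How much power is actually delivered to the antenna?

|Γ| = |(-73 − j314)/(673 − j314)| = 0.434
|Γ|² = 0.188
P_refl = |Γ|²·P_inc = 3.94 W, P_del = (1 − |Γ|²)·P_inc = 17 W

P_delivered ≈ 17 W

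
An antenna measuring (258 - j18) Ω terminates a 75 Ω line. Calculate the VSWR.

Γ = (Z_L − Z_0)/(Z_L + Z_0) = (183 − j18)/(333 − j18)
|Γ| = 184/333 = 0.551
VSWR = (1 + |Γ|)/(1 − |Γ|) = 1.55/0.449

VSWR ≈ 3.46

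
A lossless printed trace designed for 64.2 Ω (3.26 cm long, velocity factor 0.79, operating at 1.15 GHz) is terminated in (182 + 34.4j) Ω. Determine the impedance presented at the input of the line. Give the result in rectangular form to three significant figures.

Z_in ≈ 32.2 − j40.5 Ω

λ = v/f = 0.79·c / 1.15 GHz = 0.206 m
βl = 2π·l/λ = 2π × 0.158 = 56.9°
tan(βl) = tan(56.9°) = 1.54
Z_in = Z_0·(Z_L + jZ_0·tanβl)/(Z_0 + jZ_L·tanβl)
     = 64.2·(182 + j133)/(11.3 + j280)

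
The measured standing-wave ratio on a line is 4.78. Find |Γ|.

|Γ| ≈ 0.654

|Γ| = (S − 1)/(S + 1) = (4.78 − 1)/(4.78 + 1) = 3.78/5.78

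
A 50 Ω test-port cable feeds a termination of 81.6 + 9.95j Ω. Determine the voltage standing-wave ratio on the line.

Γ = (Z_L − Z_0)/(Z_L + Z_0) = (31.6 + j9.95)/(131.6 + j9.95)
|Γ| = 33.1/132 = 0.251
VSWR = (1 + |Γ|)/(1 − |Γ|) = 1.25/0.749

VSWR ≈ 1.67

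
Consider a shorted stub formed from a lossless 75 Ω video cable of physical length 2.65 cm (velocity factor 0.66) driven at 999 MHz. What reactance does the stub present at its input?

X_in ≈ 83.7 Ω (inductive)

λ = v/f = 0.66·c / 999 MHz = 0.198 m
βl = 2π·l/λ = 2π × 0.134 = 48.1°
tan(βl) = 1.12
For a shorted stub, Z_in = jZ_0·tan(βl)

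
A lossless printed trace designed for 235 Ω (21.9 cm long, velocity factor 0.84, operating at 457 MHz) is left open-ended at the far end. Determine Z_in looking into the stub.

Z_in ≈ +j312 Ω

λ = v/f = 0.84·c / 457 MHz = 0.551 m
βl = 2π·l/λ = 2π × 0.397 = 143°
tan(βl) = -0.754
For an open-ended stub, Z_in = −jZ_0·cot(βl) = −jZ_0/tan(βl)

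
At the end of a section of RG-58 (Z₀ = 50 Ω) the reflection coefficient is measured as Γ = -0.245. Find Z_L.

Z_L ≈ 30.3 Ω

Z_L = Z_0·(1 + Γ)/(1 − Γ) = 50·(0.755)/(1.25)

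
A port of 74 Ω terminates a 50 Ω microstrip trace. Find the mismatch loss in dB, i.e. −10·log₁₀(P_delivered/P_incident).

mismatch loss ≈ 0.166 dB

Γ = (74 − 50)/(74 + 50) = 0.194
|Γ|² = 0.0375, so P_del/P_inc = 1 − |Γ|² = 0.963
ML = −10·log₁₀(1 − |Γ|²)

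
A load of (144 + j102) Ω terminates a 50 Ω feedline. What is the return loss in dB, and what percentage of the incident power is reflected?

Γ = (94 + j102)/(194 + j102), |Γ| = 0.633
RL = −20·log₁₀(0.633) = 3.97 dB
P_refl/P_inc = |Γ|² = 0.4

RL ≈ 3.97 dB; 40% of incident power reflected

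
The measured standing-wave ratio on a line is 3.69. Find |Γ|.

|Γ| = (S − 1)/(S + 1) = (3.69 − 1)/(3.69 + 1) = 2.69/4.69

|Γ| ≈ 0.574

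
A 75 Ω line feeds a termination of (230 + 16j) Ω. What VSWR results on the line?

VSWR ≈ 3.08

Γ = (Z_L − Z_0)/(Z_L + Z_0) = (155 + j16)/(305 + j16)
|Γ| = 156/305 = 0.51
VSWR = (1 + |Γ|)/(1 − |Γ|) = 1.51/0.49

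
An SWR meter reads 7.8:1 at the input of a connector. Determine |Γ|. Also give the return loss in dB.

|Γ| = (S − 1)/(S + 1) = (7.8 − 1)/(7.8 + 1) = 6.8/8.8
RL = −20·log₁₀|Γ| = −20·log₁₀(0.773)

|Γ| ≈ 0.773; return loss ≈ 2.24 dB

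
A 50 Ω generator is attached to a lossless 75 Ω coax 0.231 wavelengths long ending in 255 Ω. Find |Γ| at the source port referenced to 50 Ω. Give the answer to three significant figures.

βl = 2π × 0.231 = 83.2°
tan(βl) = 8.34
Z_in = Z_0·(Z_L + jZ_0·tanβl)/(Z_0 + jZ_L·tanβl) = 22.3 − j8.21 Ω
Γ_s = (Z_in − Z_s)/(Z_in + Z_s) = (-27.7 − j8.21)/(72.3 − j8.21), |Γ_s| = 0.396

|Γ| ≈ 0.396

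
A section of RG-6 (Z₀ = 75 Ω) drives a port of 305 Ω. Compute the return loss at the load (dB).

Γ = (305 − 75)/(305 + 75) = 0.605
RL = −20·log₁₀|Γ| = −20·log₁₀(0.605)

RL ≈ 4.36 dB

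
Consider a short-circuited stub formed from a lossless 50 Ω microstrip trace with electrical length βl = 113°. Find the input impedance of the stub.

tan(βl) = -2.36
For a short-circuited stub, Z_in = jZ_0·tan(βl)

Z_in ≈ −j118 Ω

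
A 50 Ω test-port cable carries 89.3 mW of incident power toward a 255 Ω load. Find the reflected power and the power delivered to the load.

P_reflected ≈ 40.3 mW; P_delivered ≈ 49 mW

Γ = (255 − 50)/(255 + 50) = 0.672
|Γ|² = 0.452
P_refl = |Γ|²·P_inc = 40.3 mW, P_del = (1 − |Γ|²)·P_inc = 49 mW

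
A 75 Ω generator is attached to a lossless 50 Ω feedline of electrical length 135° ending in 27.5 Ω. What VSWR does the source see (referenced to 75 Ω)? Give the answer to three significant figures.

VSWR ≈ 2.09

tan(βl) = -1
Z_in = Z_0·(Z_L + jZ_0·tanβl)/(Z_0 + jZ_L·tanβl) = 42.2 − j26.8 Ω
Γ_s = (Z_in − Z_s)/(Z_in + Z_s) = (-32.8 − j26.8)/(117 − j26.8), |Γ_s| = 0.352
VSWR = (1 + |Γ_s|)/(1 − |Γ_s|)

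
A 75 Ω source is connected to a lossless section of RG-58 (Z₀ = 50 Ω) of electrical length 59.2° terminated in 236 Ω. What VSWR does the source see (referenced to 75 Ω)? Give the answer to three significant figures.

tan(βl) = 1.68
Z_in = Z_0·(Z_L + jZ_0·tanβl)/(Z_0 + jZ_L·tanβl) = 14.1 − j28 Ω
Γ_s = (Z_in − Z_s)/(Z_in + Z_s) = (-60.9 − j28)/(89.1 − j28), |Γ_s| = 0.717
VSWR = (1 + |Γ_s|)/(1 − |Γ_s|)

VSWR ≈ 6.07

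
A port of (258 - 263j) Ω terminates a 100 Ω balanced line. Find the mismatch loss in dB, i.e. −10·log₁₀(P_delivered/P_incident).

mismatch loss ≈ 2.82 dB

Γ = (158 − j263)/(358 − j263), |Γ| = 0.691
|Γ|² = 0.477, so P_del/P_inc = 1 − |Γ|² = 0.523
ML = −10·log₁₀(1 − |Γ|²)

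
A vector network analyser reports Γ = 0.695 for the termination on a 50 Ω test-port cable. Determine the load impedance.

Z_L = Z_0·(1 + Γ)/(1 − Γ) = 50·(1.69)/(0.305)

Z_L ≈ 278 Ω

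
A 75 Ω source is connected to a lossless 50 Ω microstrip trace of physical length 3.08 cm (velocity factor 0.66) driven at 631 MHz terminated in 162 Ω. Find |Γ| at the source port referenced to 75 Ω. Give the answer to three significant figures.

λ = v/f = 0.66·c / 631 MHz = 0.314 m
βl = 2π·l/λ = 2π × 0.0982 = 35.3°
tan(βl) = 0.709
Z_in = Z_0·(Z_L + jZ_0·tanβl)/(Z_0 + jZ_L·tanβl) = 38.8 − j53.6 Ω
Γ_s = (Z_in − Z_s)/(Z_in + Z_s) = (-36.2 − j53.6)/(114 − j53.6), |Γ_s| = 0.515

|Γ| ≈ 0.515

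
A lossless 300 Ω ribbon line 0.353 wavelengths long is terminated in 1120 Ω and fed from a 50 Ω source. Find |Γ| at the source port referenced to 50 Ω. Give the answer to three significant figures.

βl = 2π × 0.353 = 127°
tan(βl) = -1.32
Z_in = Z_0·(Z_L + jZ_0·tanβl)/(Z_0 + jZ_L·tanβl) = 121 + j202 Ω
Γ_s = (Z_in − Z_s)/(Z_in + Z_s) = (71.3 + j202)/(171 + j202), |Γ_s| = 0.809

|Γ| ≈ 0.809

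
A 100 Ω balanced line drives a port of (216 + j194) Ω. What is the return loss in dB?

RL ≈ 4.3 dB

Γ = (116 + j194)/(316 + j194), |Γ| = 0.61
RL = −20·log₁₀|Γ| = −20·log₁₀(0.61)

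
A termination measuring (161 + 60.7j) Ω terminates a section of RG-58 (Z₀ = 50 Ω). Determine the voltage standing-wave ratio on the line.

VSWR ≈ 3.72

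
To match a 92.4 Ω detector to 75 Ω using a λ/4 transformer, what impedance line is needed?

Z_qwt ≈ 83.2 Ω

Z_qwt = √(Z_0·R_L) = √(75 × 92.4) = √6930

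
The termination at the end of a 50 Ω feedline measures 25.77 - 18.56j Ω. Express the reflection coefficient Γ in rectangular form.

Γ ≈ -0.245 − j0.305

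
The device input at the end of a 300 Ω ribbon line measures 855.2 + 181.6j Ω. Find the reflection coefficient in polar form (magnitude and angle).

Γ ≈ 0.5 ∠ 9.18°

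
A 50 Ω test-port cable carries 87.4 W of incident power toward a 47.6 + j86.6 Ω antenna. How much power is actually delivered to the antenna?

|Γ| = |(-2.4 + j86.6)/(97.6 + j86.6)| = 0.664
|Γ|² = 0.441
P_refl = |Γ|²·P_inc = 38.5 W, P_del = (1 − |Γ|²)·P_inc = 48.9 W

P_delivered ≈ 48.9 W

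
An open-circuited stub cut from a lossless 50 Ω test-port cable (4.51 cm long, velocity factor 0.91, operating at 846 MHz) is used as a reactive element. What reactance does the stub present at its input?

λ = v/f = 0.91·c / 846 MHz = 0.323 m
βl = 2π·l/λ = 2π × 0.14 = 50.3°
tan(βl) = 1.21
For an open-circuited stub, Z_in = −jZ_0·cot(βl) = −jZ_0/tan(βl)

X_in ≈ -41.5 Ω (capacitive)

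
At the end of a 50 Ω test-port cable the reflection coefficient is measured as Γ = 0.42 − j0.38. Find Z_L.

Z_L ≈ 70.6 − j79 Ω

Z_L = Z_0·(1 + Γ)/(1 − Γ) = 50·(1.42 − j0.38)/(0.58 + j0.38)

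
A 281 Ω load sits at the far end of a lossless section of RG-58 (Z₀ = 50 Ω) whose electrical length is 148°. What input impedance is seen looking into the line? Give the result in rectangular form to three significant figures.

Z_in ≈ 29.3 + j71.7 Ω

tan(βl) = tan(148°) = -0.625
Z_in = Z_0·(Z_L + jZ_0·tanβl)/(Z_0 + jZ_L·tanβl)
     = 50·(281 − j31.2)/(50 − j176)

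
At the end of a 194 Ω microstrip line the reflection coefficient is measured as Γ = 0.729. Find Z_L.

Z_L ≈ 1240 Ω

Z_L = Z_0·(1 + Γ)/(1 − Γ) = 194·(1.73)/(0.271)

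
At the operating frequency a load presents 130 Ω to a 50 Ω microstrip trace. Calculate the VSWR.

Γ = (130 − 50)/(130 + 50) = 0.444
VSWR = (1 + 0.444)/(1 − 0.444)

VSWR ≈ 2.6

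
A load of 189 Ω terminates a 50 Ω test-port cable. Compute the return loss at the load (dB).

Γ = (189 − 50)/(189 + 50) = 0.582
RL = −20·log₁₀|Γ| = −20·log₁₀(0.582)

RL ≈ 4.71 dB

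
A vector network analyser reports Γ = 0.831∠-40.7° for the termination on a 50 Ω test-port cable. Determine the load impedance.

Z_L ≈ 35.9 − j126 Ω

Z_L = Z_0·(1 + Γ)/(1 − Γ) = 50·(1.63 − j0.542)/(0.37 + j0.542)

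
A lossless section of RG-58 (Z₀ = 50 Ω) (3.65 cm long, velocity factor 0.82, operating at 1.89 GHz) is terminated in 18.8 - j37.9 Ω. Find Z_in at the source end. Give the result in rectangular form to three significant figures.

λ = v/f = 0.82·c / 1.89 GHz = 0.13 m
βl = 2π·l/λ = 2π × 0.28 = 101°
tan(βl) = tan(101°) = -5.17
Z_in = Z_0·(Z_L + jZ_0·tanβl)/(Z_0 + jZ_L·tanβl)
     = 50·(18.8 − j296)/(-146 − j97.1)

Z_in ≈ 42.4 + j73.3 Ω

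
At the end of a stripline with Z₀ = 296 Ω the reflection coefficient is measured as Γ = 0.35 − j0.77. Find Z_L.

Z_L ≈ 83 − j449 Ω

Z_L = Z_0·(1 + Γ)/(1 − Γ) = 296·(1.35 − j0.77)/(0.65 + j0.77)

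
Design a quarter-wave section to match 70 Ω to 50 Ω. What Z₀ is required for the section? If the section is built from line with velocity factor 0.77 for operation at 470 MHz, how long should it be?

Z_qwt = √(Z_0·R_L) = √(50 × 70) = √3500
λ = 0.77·c/f = 0.491 m, so l = λ/4 = 0.123 m

Z_qwt ≈ 59.2 Ω; length ≈ 12.3 cm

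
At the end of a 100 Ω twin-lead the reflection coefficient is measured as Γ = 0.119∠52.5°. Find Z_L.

Z_L ≈ 113 + j21.7 Ω

Z_L = Z_0·(1 + Γ)/(1 − Γ) = 100·(1.07 + j0.0944)/(0.928 − j0.0944)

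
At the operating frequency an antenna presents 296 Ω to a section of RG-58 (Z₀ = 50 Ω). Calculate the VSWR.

VSWR ≈ 5.92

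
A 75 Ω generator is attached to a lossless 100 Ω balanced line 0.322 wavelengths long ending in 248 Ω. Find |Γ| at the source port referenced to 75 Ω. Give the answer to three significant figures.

βl = 2π × 0.322 = 116°
tan(βl) = -2.06
Z_in = Z_0·(Z_L + jZ_0·tanβl)/(Z_0 + jZ_L·tanβl) = 48 + j39.2 Ω
Γ_s = (Z_in − Z_s)/(Z_in + Z_s) = (-27 + j39.2)/(123 + j39.2), |Γ_s| = 0.369

|Γ| ≈ 0.369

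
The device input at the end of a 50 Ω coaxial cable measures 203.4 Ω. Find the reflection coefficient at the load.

Γ = (Z_L − Z_0)/(Z_L + Z_0) = (203.4 − 50)/(203.4 + 50) = 153.4/253.4

Γ = 0.605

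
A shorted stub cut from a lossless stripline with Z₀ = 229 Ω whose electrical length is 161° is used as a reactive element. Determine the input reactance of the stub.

X_in ≈ -78.9 Ω (capacitive)

tan(βl) = -0.344
For a shorted stub, Z_in = jZ_0·tan(βl)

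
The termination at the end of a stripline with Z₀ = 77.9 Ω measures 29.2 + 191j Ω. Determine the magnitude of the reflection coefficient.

Γ = (Z_L − Z_0)/(Z_L + Z_0) = (-48.7 + j191)/(107.1 + j191)
|Γ| = 197/219

|Γ| ≈ 0.9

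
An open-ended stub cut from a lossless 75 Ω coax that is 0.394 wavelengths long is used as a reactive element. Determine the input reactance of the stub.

βl = 2π × 0.394 = 142°
tan(βl) = -0.786
For an open-ended stub, Z_in = −jZ_0·cot(βl) = −jZ_0/tan(βl)

X_in ≈ 95.4 Ω (inductive)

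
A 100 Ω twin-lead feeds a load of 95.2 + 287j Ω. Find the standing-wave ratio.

VSWR ≈ 10.6

Γ = (Z_L − Z_0)/(Z_L + Z_0) = (-4.8 + j287)/(195.2 + j287)
|Γ| = 287/347 = 0.827
VSWR = (1 + |Γ|)/(1 − |Γ|) = 1.83/0.173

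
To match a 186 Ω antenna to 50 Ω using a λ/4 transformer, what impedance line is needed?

Z_qwt = √(Z_0·R_L) = √(50 × 186) = √9300

Z_qwt ≈ 96.4 Ω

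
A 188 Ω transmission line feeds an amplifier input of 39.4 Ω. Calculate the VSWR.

VSWR ≈ 4.77

For a purely resistive load, VSWR = R_L/Z_0 or Z_0/R_L (whichever > 1) = 188/39.4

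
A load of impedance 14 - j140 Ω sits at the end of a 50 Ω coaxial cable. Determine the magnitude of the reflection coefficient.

Γ = (Z_L − Z_0)/(Z_L + Z_0) = (-36 − j140)/(64 − j140)
|Γ| = 145/154

|Γ| ≈ 0.939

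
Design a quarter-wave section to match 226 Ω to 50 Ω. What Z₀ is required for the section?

Z_qwt = √(Z_0·R_L) = √(50 × 226) = √11300

Z_qwt ≈ 106 Ω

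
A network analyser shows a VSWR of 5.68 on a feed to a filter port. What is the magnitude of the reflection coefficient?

|Γ| ≈ 0.701

|Γ| = (S − 1)/(S + 1) = (5.68 − 1)/(5.68 + 1) = 4.68/6.68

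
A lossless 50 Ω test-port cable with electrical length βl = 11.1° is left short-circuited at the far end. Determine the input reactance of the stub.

tan(βl) = 0.196
For a short-circuited stub, Z_in = jZ_0·tan(βl)

X_in ≈ 9.81 Ω (inductive)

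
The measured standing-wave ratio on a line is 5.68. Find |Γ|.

|Γ| = (S − 1)/(S + 1) = (5.68 − 1)/(5.68 + 1) = 4.68/6.68

|Γ| ≈ 0.701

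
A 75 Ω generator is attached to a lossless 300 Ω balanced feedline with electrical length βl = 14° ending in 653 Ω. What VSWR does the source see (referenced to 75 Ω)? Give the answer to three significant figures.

tan(βl) = 0.249
Z_in = Z_0·(Z_L + jZ_0·tanβl)/(Z_0 + jZ_L·tanβl) = 536 − j216 Ω
Γ_s = (Z_in − Z_s)/(Z_in + Z_s) = (461 − j216)/(611 − j216), |Γ_s| = 0.786
VSWR = (1 + |Γ_s|)/(1 − |Γ_s|)

VSWR ≈ 8.32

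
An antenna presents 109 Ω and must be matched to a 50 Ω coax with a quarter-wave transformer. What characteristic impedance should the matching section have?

Z_qwt ≈ 73.8 Ω

Z_qwt = √(Z_0·R_L) = √(50 × 109) = √5450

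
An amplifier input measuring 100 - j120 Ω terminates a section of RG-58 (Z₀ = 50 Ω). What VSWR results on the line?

Γ = (Z_L − Z_0)/(Z_L + Z_0) = (50 − j120)/(150 − j120)
|Γ| = 130/192 = 0.677
VSWR = (1 + |Γ|)/(1 − |Γ|) = 1.68/0.323

VSWR ≈ 5.19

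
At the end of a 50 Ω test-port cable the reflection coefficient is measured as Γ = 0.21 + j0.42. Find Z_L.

Z_L = Z_0·(1 + Γ)/(1 − Γ) = 50·(1.21 + j0.42)/(0.79 − j0.42)

Z_L ≈ 48.7 + j52.5 Ω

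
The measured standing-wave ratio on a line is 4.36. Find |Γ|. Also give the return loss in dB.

|Γ| ≈ 0.627; return loss ≈ 4.06 dB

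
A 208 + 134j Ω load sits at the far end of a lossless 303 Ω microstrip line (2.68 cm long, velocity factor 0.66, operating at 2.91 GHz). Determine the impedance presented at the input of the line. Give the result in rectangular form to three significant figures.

Z_in ≈ 160 − j13.5 Ω

λ = v/f = 0.66·c / 2.91 GHz = 0.068 m
βl = 2π·l/λ = 2π × 0.394 = 142°
tan(βl) = tan(142°) = -0.787
Z_in = Z_0·(Z_L + jZ_0·tanβl)/(Z_0 + jZ_L·tanβl)
     = 303·(208 − j104)/(408 − j164)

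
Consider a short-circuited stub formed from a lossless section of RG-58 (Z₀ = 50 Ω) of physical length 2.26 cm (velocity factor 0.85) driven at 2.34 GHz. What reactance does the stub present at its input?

X_in ≈ 182 Ω (inductive)

λ = v/f = 0.85·c / 2.34 GHz = 0.109 m
βl = 2π·l/λ = 2π × 0.207 = 74.7°
tan(βl) = 3.65
For a short-circuited stub, Z_in = jZ_0·tan(βl)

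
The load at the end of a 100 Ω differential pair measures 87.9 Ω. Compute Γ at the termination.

Γ = -0.0644

Γ = (Z_L − Z_0)/(Z_L + Z_0) = (87.9 − 100)/(87.9 + 100) = -12.1/187.9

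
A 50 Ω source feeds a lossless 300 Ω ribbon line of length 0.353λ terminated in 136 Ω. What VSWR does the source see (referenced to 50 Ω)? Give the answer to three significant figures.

βl = 2π × 0.353 = 127°
tan(βl) = -1.32
Z_in = Z_0·(Z_L + jZ_0·tanβl)/(Z_0 + jZ_L·tanβl) = 275 − j232 Ω
Γ_s = (Z_in − Z_s)/(Z_in + Z_s) = (225 − j232)/(325 − j232), |Γ_s| = 0.809
VSWR = (1 + |Γ_s|)/(1 − |Γ_s|)

VSWR ≈ 9.49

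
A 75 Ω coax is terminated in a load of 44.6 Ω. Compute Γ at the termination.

Γ = -0.254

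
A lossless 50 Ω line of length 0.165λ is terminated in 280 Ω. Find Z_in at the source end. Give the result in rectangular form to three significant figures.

Z_in ≈ 11.9 − j28.3 Ω

βl = 2π × 0.165 = 59.4°
tan(βl) = tan(59.4°) = 1.69
Z_in = Z_0·(Z_L + jZ_0·tanβl)/(Z_0 + jZ_L·tanβl)
     = 50·(280 + j84.5)/(50 + j473)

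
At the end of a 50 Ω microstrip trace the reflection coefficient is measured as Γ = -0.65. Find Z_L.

Z_L = Z_0·(1 + Γ)/(1 − Γ) = 50·(0.35)/(1.65)

Z_L ≈ 10.6 Ω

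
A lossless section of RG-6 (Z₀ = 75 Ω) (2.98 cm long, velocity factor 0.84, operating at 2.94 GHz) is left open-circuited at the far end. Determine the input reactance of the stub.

λ = v/f = 0.84·c / 2.94 GHz = 0.0857 m
βl = 2π·l/λ = 2π × 0.348 = 125°
tan(βl) = -1.42
For an open-circuited stub, Z_in = −jZ_0·cot(βl) = −jZ_0/tan(βl)

X_in ≈ 52.8 Ω (inductive)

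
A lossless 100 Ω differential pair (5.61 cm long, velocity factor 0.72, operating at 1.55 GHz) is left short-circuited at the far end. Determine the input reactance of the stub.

λ = v/f = 0.72·c / 1.55 GHz = 0.139 m
βl = 2π·l/λ = 2π × 0.403 = 145°
tan(βl) = -0.702
For a short-circuited stub, Z_in = jZ_0·tan(βl)

X_in ≈ -70.2 Ω (capacitive)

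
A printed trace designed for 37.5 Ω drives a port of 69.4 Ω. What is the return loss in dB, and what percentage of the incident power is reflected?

Γ = (69.4 − 37.5)/(69.4 + 37.5) = 0.298
RL = −20·log₁₀(0.298) = 10.5 dB
P_refl/P_inc = |Γ|² = 0.089

RL ≈ 10.5 dB; 8.9% of incident power reflected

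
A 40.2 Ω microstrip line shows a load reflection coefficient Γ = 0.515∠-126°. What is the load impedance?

Z_L ≈ 15.8 − j17.9 Ω

Z_L = Z_0·(1 + Γ)/(1 − Γ) = 40.2·(0.697 − j0.417)/(1.3 + j0.417)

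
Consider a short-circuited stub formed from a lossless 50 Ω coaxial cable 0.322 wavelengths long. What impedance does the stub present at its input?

βl = 2π × 0.322 = 116°
tan(βl) = -2.06
For a short-circuited stub, Z_in = jZ_0·tan(βl)

Z_in ≈ −j103 Ω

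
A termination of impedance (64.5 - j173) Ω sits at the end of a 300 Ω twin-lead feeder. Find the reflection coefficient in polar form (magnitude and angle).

Γ ≈ 0.724 ∠ -118°

Γ = (Z_L − Z_0)/(Z_L + Z_0) = (-235.5 − j173)/(364.5 − j173)
|Γ| = 292/403 = 0.724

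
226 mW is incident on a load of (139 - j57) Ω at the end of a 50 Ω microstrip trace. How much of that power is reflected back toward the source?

P_reflected ≈ 64.8 mW

|Γ| = |(89 − j57)/(189 − j57)| = 0.535
|Γ|² = 0.287
P_refl = |Γ|²·P_inc = 64.8 mW, P_del = (1 − |Γ|²)·P_inc = 161 mW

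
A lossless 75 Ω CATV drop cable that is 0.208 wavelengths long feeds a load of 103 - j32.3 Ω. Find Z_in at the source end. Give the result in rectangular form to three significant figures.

βl = 2π × 0.208 = 74.9°
tan(βl) = tan(74.9°) = 3.7
Z_in = Z_0·(Z_L + jZ_0·tanβl)/(Z_0 + jZ_L·tanβl)
     = 75·(103 + j245)/(195 + j381)

Z_in ≈ 46.5 + j3.46 Ω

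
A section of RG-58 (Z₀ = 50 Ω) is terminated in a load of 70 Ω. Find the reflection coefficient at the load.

Γ = 0.167

Γ = (Z_L − Z_0)/(Z_L + Z_0) = (70 − 50)/(70 + 50) = 20/120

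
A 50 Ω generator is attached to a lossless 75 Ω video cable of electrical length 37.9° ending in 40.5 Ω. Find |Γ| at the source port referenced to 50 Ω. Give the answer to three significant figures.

|Γ| ≈ 0.32

tan(βl) = 0.778
Z_in = Z_0·(Z_L + jZ_0·tanβl)/(Z_0 + jZ_L·tanβl) = 55.3 + j35.1 Ω
Γ_s = (Z_in − Z_s)/(Z_in + Z_s) = (5.28 + j35.1)/(105 + j35.1), |Γ_s| = 0.32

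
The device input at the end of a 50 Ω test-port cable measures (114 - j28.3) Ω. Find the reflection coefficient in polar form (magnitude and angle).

Γ ≈ 0.42 ∠ -14.1°

Γ = (Z_L − Z_0)/(Z_L + Z_0) = (64 − j28.3)/(164 − j28.3)
|Γ| = 70/166 = 0.42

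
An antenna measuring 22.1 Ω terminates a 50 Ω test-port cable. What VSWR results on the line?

For a purely resistive load, VSWR = R_L/Z_0 or Z_0/R_L (whichever > 1) = 50/22.1

VSWR ≈ 2.26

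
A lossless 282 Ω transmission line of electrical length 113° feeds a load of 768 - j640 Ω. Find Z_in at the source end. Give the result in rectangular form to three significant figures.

tan(βl) = tan(113°) = -2.36
Z_in = Z_0·(Z_L + jZ_0·tanβl)/(Z_0 + jZ_L·tanβl)
     = 282·(768 − j1300)/(-1230 − j1810)

Z_in ≈ 83.8 + j176 Ω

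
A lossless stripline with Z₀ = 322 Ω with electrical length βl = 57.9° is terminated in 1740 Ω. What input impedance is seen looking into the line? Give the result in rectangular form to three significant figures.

Z_in ≈ 81.9 − j192 Ω

tan(βl) = tan(57.9°) = 1.59
Z_in = Z_0·(Z_L + jZ_0·tanβl)/(Z_0 + jZ_L·tanβl)
     = 322·(1740 + j513)/(322 + j2770)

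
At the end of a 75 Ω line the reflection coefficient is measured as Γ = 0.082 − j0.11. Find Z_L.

Z_L = Z_0·(1 + Γ)/(1 − Γ) = 75·(1.08 − j0.11)/(0.918 + j0.11)

Z_L ≈ 86.1 − j19.3 Ω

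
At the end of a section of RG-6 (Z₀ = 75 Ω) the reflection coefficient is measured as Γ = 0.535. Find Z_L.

Z_L = Z_0·(1 + Γ)/(1 − Γ) = 75·(1.54)/(0.465)

Z_L ≈ 248 Ω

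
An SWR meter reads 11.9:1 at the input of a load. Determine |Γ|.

|Γ| ≈ 0.845

|Γ| = (S − 1)/(S + 1) = (11.9 − 1)/(11.9 + 1) = 10.9/12.9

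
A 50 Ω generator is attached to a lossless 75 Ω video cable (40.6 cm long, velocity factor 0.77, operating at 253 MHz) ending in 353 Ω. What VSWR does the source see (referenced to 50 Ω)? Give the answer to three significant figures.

VSWR ≈ 6.62

λ = v/f = 0.77·c / 253 MHz = 0.913 m
βl = 2π·l/λ = 2π × 0.445 = 160°
tan(βl) = -0.362
Z_in = Z_0·(Z_L + jZ_0·tanβl)/(Z_0 + jZ_L·tanβl) = 102 + j147 Ω
Γ_s = (Z_in − Z_s)/(Z_in + Z_s) = (52.2 + j147)/(152 + j147), |Γ_s| = 0.737
VSWR = (1 + |Γ_s|)/(1 − |Γ_s|)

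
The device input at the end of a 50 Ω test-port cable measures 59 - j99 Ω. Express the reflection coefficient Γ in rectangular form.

Γ ≈ 0.497 − j0.457

Γ = (Z_L − Z_0)/(Z_L + Z_0) = (9 − j99)/(109 − j99)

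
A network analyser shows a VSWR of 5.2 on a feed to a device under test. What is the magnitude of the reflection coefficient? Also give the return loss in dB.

|Γ| = (S − 1)/(S + 1) = (5.2 − 1)/(5.2 + 1) = 4.2/6.2
RL = −20·log₁₀|Γ| = −20·log₁₀(0.677)

|Γ| ≈ 0.677; return loss ≈ 3.38 dB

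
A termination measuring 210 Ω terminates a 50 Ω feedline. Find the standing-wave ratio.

For a purely resistive load, VSWR = R_L/Z_0 or Z_0/R_L (whichever > 1) = 210/50

VSWR ≈ 4.2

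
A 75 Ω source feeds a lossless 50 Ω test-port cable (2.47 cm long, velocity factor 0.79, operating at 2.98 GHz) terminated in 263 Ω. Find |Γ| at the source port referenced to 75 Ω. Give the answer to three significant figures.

|Γ| ≈ 0.759

λ = v/f = 0.79·c / 2.98 GHz = 0.0795 m
βl = 2π·l/λ = 2π × 0.311 = 112°
tan(βl) = -2.5
Z_in = Z_0·(Z_L + jZ_0·tanβl)/(Z_0 + jZ_L·tanβl) = 11 + j19.2 Ω
Γ_s = (Z_in − Z_s)/(Z_in + Z_s) = (-64 + j19.2)/(86 + j19.2), |Γ_s| = 0.759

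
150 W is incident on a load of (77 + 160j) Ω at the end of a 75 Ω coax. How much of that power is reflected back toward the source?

|Γ| = |(2 + j160)/(152 + j160)| = 0.725
|Γ|² = 0.526
P_refl = |Γ|²·P_inc = 78.9 W, P_del = (1 − |Γ|²)·P_inc = 71.1 W

P_reflected ≈ 78.9 W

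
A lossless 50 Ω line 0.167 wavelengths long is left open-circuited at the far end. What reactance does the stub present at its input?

βl = 2π × 0.167 = 60.1°
tan(βl) = 1.74
For an open-circuited stub, Z_in = −jZ_0·cot(βl) = −jZ_0/tan(βl)

X_in ≈ -28.7 Ω (capacitive)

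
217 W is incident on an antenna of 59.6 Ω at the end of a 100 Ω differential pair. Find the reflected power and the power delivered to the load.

Γ = (59.6 − 100)/(59.6 + 100) = -0.253
|Γ|² = 0.0641
P_refl = |Γ|²·P_inc = 13.9 W, P_del = (1 − |Γ|²)·P_inc = 203 W

P_reflected ≈ 13.9 W; P_delivered ≈ 203 W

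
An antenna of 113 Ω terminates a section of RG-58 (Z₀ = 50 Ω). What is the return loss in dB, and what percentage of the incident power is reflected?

Γ = (113 − 50)/(113 + 50) = 0.387
RL = −20·log₁₀(0.387) = 8.26 dB
P_refl/P_inc = |Γ|² = 0.149

RL ≈ 8.26 dB; 14.9% of incident power reflected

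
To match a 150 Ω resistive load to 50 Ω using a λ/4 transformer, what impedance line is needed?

Z_qwt ≈ 86.6 Ω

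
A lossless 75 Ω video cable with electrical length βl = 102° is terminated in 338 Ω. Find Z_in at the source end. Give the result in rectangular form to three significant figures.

Z_in ≈ 17.4 + j15.1 Ω

tan(βl) = tan(102°) = -4.7
Z_in = Z_0·(Z_L + jZ_0·tanβl)/(Z_0 + jZ_L·tanβl)
     = 75·(338 − j353)/(75 − j1590)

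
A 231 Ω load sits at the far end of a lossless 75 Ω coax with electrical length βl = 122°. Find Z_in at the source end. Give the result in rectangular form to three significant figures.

tan(βl) = tan(122°) = -1.6
Z_in = Z_0·(Z_L + jZ_0·tanβl)/(Z_0 + jZ_L·tanβl)
     = 75·(231 − j120)/(75 − j370)

Z_in ≈ 32.5 + j40.3 Ω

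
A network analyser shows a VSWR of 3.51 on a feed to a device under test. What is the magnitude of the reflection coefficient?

|Γ| ≈ 0.557

|Γ| = (S − 1)/(S + 1) = (3.51 − 1)/(3.51 + 1) = 2.51/4.51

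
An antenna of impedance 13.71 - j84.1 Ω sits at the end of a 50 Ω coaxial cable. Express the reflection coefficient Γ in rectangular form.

Γ ≈ 0.428 − j0.755

Γ = (Z_L − Z_0)/(Z_L + Z_0) = (-36.29 − j84.1)/(63.71 − j84.1)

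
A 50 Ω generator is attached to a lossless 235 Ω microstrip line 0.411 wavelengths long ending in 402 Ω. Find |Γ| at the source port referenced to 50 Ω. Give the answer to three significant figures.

|Γ| ≈ 0.737

βl = 2π × 0.411 = 148°
tan(βl) = -0.626
Z_in = Z_0·(Z_L + jZ_0·tanβl)/(Z_0 + jZ_L·tanβl) = 261 + j132 Ω
Γ_s = (Z_in − Z_s)/(Z_in + Z_s) = (211 + j132)/(311 + j132), |Γ_s| = 0.737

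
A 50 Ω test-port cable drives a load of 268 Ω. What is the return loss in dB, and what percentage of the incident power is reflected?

RL ≈ 3.28 dB; 47% of incident power reflected

Γ = (268 − 50)/(268 + 50) = 0.686
RL = −20·log₁₀(0.686) = 3.28 dB
P_refl/P_inc = |Γ|² = 0.47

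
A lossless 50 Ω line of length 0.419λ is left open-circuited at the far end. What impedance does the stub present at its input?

Z_in ≈ +j89.6 Ω

βl = 2π × 0.419 = 151°
tan(βl) = -0.558
For an open-circuited stub, Z_in = −jZ_0·cot(βl) = −jZ_0/tan(βl)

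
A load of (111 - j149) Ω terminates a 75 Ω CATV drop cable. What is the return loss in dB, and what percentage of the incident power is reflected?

Γ = (36 − j149)/(186 − j149), |Γ| = 0.643
RL = −20·log₁₀(0.643) = 3.83 dB
P_refl/P_inc = |Γ|² = 0.414

RL ≈ 3.83 dB; 41.4% of incident power reflected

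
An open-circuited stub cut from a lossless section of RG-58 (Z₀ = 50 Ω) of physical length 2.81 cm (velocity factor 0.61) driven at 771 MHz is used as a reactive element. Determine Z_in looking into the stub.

λ = v/f = 0.61·c / 771 MHz = 0.237 m
βl = 2π·l/λ = 2π × 0.118 = 42.6°
tan(βl) = 0.92
For an open-circuited stub, Z_in = −jZ_0·cot(βl) = −jZ_0/tan(βl)

Z_in ≈ −j54.3 Ω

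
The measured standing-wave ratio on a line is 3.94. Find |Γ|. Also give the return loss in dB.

|Γ| = (S − 1)/(S + 1) = (3.94 − 1)/(3.94 + 1) = 2.94/4.94
RL = −20·log₁₀|Γ| = −20·log₁₀(0.595)

|Γ| ≈ 0.595; return loss ≈ 4.51 dB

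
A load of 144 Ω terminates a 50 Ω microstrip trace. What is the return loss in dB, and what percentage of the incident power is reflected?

Γ = (144 − 50)/(144 + 50) = 0.485
RL = −20·log₁₀(0.485) = 6.29 dB
P_refl/P_inc = |Γ|² = 0.235

RL ≈ 6.29 dB; 23.5% of incident power reflected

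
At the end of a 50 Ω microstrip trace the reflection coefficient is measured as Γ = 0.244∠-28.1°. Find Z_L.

Z_L ≈ 74.8 − j18.3 Ω

Z_L = Z_0·(1 + Γ)/(1 − Γ) = 50·(1.22 − j0.115)/(0.785 + j0.115)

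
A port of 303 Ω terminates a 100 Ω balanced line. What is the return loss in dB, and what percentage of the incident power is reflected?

RL ≈ 5.96 dB; 25.4% of incident power reflected

Γ = (303 − 100)/(303 + 100) = 0.504
RL = −20·log₁₀(0.504) = 5.96 dB
P_refl/P_inc = |Γ|² = 0.254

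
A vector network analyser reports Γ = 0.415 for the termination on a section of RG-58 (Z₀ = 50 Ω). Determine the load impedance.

Z_L ≈ 121 Ω

Z_L = Z_0·(1 + Γ)/(1 − Γ) = 50·(1.42)/(0.585)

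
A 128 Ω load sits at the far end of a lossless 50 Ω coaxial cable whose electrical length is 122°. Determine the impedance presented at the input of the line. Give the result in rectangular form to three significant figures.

Z_in ≈ 25.6 + j25 Ω

tan(βl) = tan(122°) = -1.6
Z_in = Z_0·(Z_L + jZ_0·tanβl)/(Z_0 + jZ_L·tanβl)
     = 50·(128 − j80)/(50 − j205)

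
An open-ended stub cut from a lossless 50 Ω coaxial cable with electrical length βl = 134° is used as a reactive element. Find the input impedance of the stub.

tan(βl) = -1.04
For an open-ended stub, Z_in = −jZ_0·cot(βl) = −jZ_0/tan(βl)

Z_in ≈ +j48.3 Ω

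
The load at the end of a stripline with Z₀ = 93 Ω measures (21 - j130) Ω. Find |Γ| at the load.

|Γ| ≈ 0.859

Γ = (Z_L − Z_0)/(Z_L + Z_0) = (-72 − j130)/(114 − j130)
|Γ| = 149/173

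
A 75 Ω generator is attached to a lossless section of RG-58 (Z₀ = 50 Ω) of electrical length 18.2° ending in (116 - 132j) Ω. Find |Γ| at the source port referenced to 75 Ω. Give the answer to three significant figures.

|Γ| ≈ 0.664

tan(βl) = 0.329
Z_in = Z_0·(Z_L + jZ_0·tanβl)/(Z_0 + jZ_L·tanβl) = 31.6 − j74.8 Ω
Γ_s = (Z_in − Z_s)/(Z_in + Z_s) = (-43.4 − j74.8)/(107 − j74.8), |Γ_s| = 0.664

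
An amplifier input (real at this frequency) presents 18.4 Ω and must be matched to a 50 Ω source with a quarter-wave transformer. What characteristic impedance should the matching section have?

Z_qwt = √(Z_0·R_L) = √(50 × 18.4) = √920

Z_qwt ≈ 30.3 Ω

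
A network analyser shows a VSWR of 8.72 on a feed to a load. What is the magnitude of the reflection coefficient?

|Γ| ≈ 0.794

|Γ| = (S − 1)/(S + 1) = (8.72 − 1)/(8.72 + 1) = 7.72/9.72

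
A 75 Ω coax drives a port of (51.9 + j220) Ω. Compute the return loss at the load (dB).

Γ = (-23.1 + j220)/(126.9 + j220), |Γ| = 0.871
RL = −20·log₁₀|Γ| = −20·log₁₀(0.871)

RL ≈ 1.2 dB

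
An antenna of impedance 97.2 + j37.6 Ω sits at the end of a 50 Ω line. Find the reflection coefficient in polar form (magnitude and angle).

Γ = (Z_L − Z_0)/(Z_L + Z_0) = (47.2 + j37.6)/(147.2 + j37.6)
|Γ| = 60.3/152 = 0.397

Γ ≈ 0.397 ∠ 24.2°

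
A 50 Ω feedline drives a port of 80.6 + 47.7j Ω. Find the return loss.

Γ = (30.6 + j47.7)/(130.6 + j47.7), |Γ| = 0.408
RL = −20·log₁₀|Γ| = −20·log₁₀(0.408)

RL ≈ 7.8 dB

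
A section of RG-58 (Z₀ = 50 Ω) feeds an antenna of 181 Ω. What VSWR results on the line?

VSWR ≈ 3.62

Γ = (181 − 50)/(181 + 50) = 0.567
VSWR = (1 + 0.567)/(1 − 0.567)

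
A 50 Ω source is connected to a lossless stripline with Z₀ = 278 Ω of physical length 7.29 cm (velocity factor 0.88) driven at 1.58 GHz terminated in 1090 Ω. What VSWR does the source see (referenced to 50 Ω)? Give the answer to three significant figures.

λ = v/f = 0.88·c / 1.58 GHz = 0.167 m
βl = 2π·l/λ = 2π × 0.436 = 157°
tan(βl) = -0.423
Z_in = Z_0·(Z_L + jZ_0·tanβl)/(Z_0 + jZ_L·tanβl) = 343 + j451 Ω
Γ_s = (Z_in − Z_s)/(Z_in + Z_s) = (293 + j451)/(393 + j451), |Γ_s| = 0.899
VSWR = (1 + |Γ_s|)/(1 − |Γ_s|)

VSWR ≈ 18.8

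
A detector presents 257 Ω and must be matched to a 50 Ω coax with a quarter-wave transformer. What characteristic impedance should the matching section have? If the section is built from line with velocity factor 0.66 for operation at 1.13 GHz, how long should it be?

Z_qwt ≈ 113 Ω; length ≈ 4.38 cm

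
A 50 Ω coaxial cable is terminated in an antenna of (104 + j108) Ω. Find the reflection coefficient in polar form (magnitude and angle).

Γ ≈ 0.642 ∠ 28.4°

Γ = (Z_L − Z_0)/(Z_L + Z_0) = (54 + j108)/(154 + j108)
|Γ| = 121/188 = 0.642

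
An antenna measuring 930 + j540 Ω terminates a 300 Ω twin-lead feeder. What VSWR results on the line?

VSWR ≈ 4.23

Γ = (Z_L − Z_0)/(Z_L + Z_0) = (630 + j540)/(1230 + j540)
|Γ| = 830/1340 = 0.618
VSWR = (1 + |Γ|)/(1 − |Γ|) = 1.62/0.382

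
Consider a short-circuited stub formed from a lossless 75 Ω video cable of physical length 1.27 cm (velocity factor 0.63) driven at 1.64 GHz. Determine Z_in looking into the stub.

Z_in ≈ +j62.2 Ω

λ = v/f = 0.63·c / 1.64 GHz = 0.115 m
βl = 2π·l/λ = 2π × 0.11 = 39.7°
tan(βl) = 0.829
For a short-circuited stub, Z_in = jZ_0·tan(βl)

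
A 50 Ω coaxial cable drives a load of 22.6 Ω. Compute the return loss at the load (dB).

Γ = (22.6 − 50)/(22.6 + 50) = -0.377
RL = −20·log₁₀|Γ| = −20·log₁₀(0.377)

RL ≈ 8.46 dB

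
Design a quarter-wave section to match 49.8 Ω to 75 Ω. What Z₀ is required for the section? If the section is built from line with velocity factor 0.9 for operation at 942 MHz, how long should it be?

Z_qwt = √(Z_0·R_L) = √(75 × 49.8) = √3735
λ = 0.9·c/f = 0.287 m, so l = λ/4 = 0.0717 m

Z_qwt ≈ 61.1 Ω; length ≈ 7.17 cm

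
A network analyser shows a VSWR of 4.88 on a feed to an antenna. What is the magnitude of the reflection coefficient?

|Γ| ≈ 0.66

|Γ| = (S − 1)/(S + 1) = (4.88 − 1)/(4.88 + 1) = 3.88/5.88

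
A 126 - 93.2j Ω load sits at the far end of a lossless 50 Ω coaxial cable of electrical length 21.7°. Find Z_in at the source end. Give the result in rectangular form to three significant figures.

tan(βl) = tan(21.7°) = 0.398
Z_in = Z_0·(Z_L + jZ_0·tanβl)/(Z_0 + jZ_L·tanβl)
     = 50·(126 − j73.3)/(87.1 + j50.1)

Z_in ≈ 36.1 − j62.9 Ω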